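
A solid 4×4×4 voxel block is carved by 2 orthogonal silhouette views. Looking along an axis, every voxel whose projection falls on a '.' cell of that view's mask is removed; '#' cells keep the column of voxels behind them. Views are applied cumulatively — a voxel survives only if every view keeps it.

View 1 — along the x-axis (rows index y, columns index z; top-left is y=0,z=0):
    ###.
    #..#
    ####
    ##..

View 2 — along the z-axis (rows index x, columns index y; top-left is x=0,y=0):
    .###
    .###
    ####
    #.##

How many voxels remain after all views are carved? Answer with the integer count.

remaining voxels: 36

start: 4×4×4 = 64 voxels
  1. axis=0 (YZ plane), |mask|=11  ⇒  voxels=44
  2. axis=2 (XY plane), |mask|=13  ⇒  voxels=36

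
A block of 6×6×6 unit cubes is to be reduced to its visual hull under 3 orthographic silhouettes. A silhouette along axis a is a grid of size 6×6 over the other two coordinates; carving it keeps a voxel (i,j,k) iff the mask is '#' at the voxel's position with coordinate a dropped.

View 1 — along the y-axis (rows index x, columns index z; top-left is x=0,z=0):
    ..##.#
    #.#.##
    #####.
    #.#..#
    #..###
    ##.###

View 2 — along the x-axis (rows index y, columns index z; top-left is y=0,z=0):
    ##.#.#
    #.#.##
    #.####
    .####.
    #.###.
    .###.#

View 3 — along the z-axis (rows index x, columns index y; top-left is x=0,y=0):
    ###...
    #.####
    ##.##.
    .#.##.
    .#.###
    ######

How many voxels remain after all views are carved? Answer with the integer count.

initial block: 6^3 = 216
carve view 1 (along y, XZ-mask fill 24/36): 144 voxels remain
carve view 2 (along x, YZ-mask fill 25/36): 102 voxels remain
carve view 3 (along z, XY-mask fill 25/36): 70 voxels remain

70 voxels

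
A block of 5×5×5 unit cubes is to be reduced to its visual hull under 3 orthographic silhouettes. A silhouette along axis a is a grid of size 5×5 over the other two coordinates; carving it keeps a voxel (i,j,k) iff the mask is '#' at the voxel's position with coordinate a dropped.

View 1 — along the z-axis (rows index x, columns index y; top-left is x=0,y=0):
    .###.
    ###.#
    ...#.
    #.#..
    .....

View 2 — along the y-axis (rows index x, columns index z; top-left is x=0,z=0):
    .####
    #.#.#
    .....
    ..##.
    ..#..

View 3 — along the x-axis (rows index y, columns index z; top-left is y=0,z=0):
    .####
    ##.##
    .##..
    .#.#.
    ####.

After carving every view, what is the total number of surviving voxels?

initial block: 5^3 = 125
  1. axis=2 (XY plane), |mask|=10  ⇒  voxels=50
  2. axis=1 (XZ plane), |mask|=10  ⇒  voxels=28
  3. axis=0 (YZ plane), |mask|=16  ⇒  voxels=17

|visual hull| = 17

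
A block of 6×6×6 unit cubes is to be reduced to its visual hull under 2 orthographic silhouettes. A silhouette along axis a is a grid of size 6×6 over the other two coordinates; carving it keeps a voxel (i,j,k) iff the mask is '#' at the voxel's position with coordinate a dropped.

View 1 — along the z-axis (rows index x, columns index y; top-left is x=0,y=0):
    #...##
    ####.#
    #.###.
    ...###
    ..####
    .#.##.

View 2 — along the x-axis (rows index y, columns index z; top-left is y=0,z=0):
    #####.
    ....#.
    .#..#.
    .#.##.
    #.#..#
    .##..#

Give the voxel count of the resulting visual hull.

|visual hull| = 65

initial block: 6^3 = 216
after view 1 [z-axis, 22 of 36 cells solid] → remaining = 132
after view 2 [x-axis, 17 of 36 cells solid] → remaining = 65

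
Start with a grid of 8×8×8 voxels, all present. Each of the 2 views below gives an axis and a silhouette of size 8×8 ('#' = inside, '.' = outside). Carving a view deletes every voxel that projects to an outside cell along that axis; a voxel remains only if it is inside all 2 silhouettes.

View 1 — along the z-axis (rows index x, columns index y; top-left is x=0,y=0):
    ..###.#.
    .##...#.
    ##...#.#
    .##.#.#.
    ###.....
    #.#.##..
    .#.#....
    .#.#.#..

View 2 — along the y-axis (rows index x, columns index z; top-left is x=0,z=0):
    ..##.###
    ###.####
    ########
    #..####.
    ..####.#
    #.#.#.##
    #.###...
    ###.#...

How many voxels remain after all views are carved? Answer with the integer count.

|visual hull| = 148

start: 8×8×8 = 512 voxels
carve view 1 (along z, XY-mask fill 27/64): 216 voxels remain
carve view 2 (along y, XZ-mask fill 43/64): 148 voxels remain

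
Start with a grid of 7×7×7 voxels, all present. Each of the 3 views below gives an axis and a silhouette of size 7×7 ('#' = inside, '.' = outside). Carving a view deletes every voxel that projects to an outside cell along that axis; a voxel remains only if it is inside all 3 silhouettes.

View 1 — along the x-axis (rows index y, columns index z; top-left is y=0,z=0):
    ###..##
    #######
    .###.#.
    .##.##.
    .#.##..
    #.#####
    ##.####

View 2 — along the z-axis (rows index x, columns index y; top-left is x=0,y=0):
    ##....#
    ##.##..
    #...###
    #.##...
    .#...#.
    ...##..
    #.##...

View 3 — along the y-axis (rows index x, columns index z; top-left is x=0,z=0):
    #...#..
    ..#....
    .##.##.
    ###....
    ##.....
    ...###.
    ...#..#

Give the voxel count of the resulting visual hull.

|visual hull| = 35

start: 7×7×7 = 343 voxels
  1. axis=0 (YZ plane), |mask|=35  ⇒  voxels=245
  2. axis=2 (XY plane), |mask|=21  ⇒  voxels=103
  3. axis=1 (XZ plane), |mask|=17  ⇒  voxels=35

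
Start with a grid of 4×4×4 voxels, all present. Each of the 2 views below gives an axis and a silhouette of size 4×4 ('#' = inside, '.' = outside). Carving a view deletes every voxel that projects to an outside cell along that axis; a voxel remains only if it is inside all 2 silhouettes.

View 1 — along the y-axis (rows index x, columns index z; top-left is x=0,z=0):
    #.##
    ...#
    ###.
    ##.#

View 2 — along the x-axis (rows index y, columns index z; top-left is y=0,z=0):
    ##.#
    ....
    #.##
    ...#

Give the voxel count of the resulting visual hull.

|visual hull| = 19

full grid |V| = 64
after view 1 [y-axis, 10 of 16 cells solid] → remaining = 40
after view 2 [x-axis, 7 of 16 cells solid] → remaining = 19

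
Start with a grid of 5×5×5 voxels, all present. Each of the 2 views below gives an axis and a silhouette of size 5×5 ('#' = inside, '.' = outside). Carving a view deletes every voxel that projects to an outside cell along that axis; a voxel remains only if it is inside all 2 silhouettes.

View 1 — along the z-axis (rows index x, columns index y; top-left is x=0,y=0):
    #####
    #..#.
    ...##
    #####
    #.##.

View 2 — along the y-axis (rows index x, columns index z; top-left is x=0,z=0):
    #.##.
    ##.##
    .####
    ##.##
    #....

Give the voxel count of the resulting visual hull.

remaining voxels: 54

full grid |V| = 125
step 1: project along z, AND mask (17/25) → |grid| = 85
step 2: project along y, AND mask (16/25) → |grid| = 54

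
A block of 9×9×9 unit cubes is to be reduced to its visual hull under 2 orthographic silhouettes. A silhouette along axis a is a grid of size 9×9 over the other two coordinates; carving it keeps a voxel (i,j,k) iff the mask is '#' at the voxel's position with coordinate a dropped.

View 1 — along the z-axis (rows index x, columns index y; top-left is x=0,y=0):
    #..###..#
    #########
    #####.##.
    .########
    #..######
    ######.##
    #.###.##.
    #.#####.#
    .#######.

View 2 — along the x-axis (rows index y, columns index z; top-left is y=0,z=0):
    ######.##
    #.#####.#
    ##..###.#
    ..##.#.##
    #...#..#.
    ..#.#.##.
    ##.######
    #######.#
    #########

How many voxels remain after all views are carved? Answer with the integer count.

initial block: 9^3 = 729
carve view 1 (along z, XY-mask fill 64/81): 576 voxels remain
carve view 2 (along x, YZ-mask fill 58/81): 399 voxels remain

voxel count = 399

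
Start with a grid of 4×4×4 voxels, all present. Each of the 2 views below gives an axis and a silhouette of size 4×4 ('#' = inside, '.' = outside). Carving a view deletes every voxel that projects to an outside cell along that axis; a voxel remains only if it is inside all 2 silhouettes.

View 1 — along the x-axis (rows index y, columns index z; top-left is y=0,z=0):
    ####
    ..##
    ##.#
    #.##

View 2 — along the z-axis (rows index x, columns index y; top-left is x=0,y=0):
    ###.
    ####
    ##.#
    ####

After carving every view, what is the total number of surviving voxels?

remaining voxels: 42

before carving: 64 voxels (4×4×4)
carve view 1 (along x, YZ-mask fill 12/16): 48 voxels remain
carve view 2 (along z, XY-mask fill 14/16): 42 voxels remain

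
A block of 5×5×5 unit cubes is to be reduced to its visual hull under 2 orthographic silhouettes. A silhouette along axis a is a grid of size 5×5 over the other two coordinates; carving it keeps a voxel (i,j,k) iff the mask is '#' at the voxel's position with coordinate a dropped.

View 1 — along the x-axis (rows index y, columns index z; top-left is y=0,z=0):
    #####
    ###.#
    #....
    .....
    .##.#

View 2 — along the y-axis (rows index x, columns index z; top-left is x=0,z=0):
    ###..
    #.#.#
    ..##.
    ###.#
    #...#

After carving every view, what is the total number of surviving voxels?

40 voxels

start: 5×5×5 = 125 voxels
step 1: project along x, AND mask (13/25) → |grid| = 65
step 2: project along y, AND mask (14/25) → |grid| = 40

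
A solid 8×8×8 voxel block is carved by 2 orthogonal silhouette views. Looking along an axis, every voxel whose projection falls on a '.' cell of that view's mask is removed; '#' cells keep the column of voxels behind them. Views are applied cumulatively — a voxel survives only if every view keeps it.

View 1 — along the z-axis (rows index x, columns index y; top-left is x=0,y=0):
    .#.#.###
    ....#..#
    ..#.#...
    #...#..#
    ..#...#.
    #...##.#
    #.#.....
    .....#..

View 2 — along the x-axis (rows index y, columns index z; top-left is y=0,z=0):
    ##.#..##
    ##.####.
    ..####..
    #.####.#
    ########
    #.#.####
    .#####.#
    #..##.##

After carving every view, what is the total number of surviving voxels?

initial block: 8^3 = 512
[1] z-view keeps 21 columns → grid now 168
[2] x-view keeps 46 columns → grid now 121

|visual hull| = 121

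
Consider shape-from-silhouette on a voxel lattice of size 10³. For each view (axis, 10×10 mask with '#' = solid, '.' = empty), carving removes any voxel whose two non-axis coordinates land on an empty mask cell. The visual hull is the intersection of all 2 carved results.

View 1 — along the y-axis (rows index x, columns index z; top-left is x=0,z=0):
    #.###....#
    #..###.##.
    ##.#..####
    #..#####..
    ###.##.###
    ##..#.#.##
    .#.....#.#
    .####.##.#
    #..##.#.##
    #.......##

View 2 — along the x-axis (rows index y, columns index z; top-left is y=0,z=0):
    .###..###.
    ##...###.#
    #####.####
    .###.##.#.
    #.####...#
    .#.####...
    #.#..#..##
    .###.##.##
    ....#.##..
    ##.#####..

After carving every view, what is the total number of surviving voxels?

initial block: 10^3 = 1000
  1. axis=1 (XZ plane), |mask|=57  ⇒  voxels=570
  2. axis=0 (YZ plane), |mask|=60  ⇒  voxels=331

voxel count = 331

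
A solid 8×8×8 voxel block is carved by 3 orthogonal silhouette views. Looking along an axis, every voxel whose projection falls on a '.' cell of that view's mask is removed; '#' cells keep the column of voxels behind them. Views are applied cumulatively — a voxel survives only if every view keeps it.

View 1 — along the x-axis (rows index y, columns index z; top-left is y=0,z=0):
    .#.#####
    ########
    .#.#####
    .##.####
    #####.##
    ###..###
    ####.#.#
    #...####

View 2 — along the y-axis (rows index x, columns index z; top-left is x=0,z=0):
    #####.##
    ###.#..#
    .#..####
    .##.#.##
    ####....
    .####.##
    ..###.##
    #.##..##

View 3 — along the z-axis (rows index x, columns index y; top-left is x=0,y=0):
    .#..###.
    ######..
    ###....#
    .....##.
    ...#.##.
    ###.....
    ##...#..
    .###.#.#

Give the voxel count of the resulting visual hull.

remaining voxels: 129

before carving: 512 voxels (8×8×8)
carve view 1 (along x, YZ-mask fill 50/64): 400 voxels remain
carve view 2 (along y, XZ-mask fill 42/64): 263 voxels remain
carve view 3 (along z, XY-mask fill 30/64): 129 voxels remain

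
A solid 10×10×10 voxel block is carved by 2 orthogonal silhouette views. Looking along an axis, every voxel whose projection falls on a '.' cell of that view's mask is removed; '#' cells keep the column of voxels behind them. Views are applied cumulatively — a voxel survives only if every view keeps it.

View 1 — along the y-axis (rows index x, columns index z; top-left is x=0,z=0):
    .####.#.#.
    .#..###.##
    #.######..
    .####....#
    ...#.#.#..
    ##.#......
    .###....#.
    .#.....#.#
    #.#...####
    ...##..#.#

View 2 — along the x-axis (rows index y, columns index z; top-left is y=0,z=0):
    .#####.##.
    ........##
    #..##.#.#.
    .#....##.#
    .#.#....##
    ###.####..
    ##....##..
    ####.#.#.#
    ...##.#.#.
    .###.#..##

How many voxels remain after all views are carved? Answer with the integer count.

voxel count = 242

before carving: 1000 voxels (10×10×10)
carve view 1 (along y, XZ-mask fill 47/100): 470 voxels remain
carve view 2 (along x, YZ-mask fill 50/100): 242 voxels remain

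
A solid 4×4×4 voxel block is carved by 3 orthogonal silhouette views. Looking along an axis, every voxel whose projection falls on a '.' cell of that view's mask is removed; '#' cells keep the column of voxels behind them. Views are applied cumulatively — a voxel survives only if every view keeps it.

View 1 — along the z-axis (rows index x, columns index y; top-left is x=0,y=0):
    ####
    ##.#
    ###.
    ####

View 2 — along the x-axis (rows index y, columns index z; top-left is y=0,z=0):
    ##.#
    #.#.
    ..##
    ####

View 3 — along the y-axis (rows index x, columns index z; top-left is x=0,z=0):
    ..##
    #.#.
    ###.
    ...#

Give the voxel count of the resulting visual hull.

initial block: 4^3 = 64
  1. axis=2 (XY plane), |mask|=14  ⇒  voxels=56
  2. axis=0 (YZ plane), |mask|=11  ⇒  voxels=38
  3. axis=1 (XZ plane), |mask|=8  ⇒  voxels=19

voxel count = 19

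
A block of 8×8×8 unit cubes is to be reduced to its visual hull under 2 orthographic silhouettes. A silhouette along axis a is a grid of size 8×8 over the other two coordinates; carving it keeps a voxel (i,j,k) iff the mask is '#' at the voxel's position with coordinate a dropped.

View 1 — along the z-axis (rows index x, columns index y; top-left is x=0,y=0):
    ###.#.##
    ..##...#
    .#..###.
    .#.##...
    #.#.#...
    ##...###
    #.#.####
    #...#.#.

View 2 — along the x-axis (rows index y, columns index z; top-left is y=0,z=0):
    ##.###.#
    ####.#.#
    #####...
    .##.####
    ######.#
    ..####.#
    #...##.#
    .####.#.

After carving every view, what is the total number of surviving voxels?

183 voxels

initial block: 8^3 = 512
step 1: project along z, AND mask (33/64) → |grid| = 264
step 2: project along x, AND mask (44/64) → |grid| = 183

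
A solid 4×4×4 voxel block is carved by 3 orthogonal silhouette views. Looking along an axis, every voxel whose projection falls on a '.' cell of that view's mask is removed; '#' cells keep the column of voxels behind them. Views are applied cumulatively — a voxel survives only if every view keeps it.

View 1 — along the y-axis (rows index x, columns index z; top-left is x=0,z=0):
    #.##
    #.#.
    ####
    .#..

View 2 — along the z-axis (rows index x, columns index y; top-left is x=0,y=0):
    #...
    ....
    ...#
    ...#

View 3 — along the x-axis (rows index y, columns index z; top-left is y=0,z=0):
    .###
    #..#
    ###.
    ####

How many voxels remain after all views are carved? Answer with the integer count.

start: 4×4×4 = 64 voxels
[1] y-view keeps 10 columns → grid now 40
[2] z-view keeps 3 columns → grid now 8
[3] x-view keeps 12 columns → grid now 7

7 voxels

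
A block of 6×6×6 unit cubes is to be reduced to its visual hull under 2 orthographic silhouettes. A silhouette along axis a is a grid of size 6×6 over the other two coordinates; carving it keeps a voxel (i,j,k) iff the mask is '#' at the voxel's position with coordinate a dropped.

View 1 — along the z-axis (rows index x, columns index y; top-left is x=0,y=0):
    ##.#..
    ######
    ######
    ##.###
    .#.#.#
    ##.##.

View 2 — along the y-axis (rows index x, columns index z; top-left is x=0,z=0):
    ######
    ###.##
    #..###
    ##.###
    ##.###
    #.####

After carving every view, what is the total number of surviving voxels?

voxel count = 132

start: 6×6×6 = 216 voxels
step 1: project along z, AND mask (27/36) → |grid| = 162
step 2: project along y, AND mask (30/36) → |grid| = 132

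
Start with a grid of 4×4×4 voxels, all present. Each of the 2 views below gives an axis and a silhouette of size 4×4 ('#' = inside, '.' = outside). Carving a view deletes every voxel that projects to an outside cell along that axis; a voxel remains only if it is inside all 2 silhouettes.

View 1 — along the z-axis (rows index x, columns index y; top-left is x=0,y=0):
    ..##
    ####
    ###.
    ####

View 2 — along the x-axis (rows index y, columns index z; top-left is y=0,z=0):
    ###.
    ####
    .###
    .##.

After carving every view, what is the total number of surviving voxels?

voxel count = 39

initial block: 4^3 = 64
V1 z: intersect with XY mask (13 set) -- 52 left
V2 x: intersect with YZ mask (12 set) -- 39 left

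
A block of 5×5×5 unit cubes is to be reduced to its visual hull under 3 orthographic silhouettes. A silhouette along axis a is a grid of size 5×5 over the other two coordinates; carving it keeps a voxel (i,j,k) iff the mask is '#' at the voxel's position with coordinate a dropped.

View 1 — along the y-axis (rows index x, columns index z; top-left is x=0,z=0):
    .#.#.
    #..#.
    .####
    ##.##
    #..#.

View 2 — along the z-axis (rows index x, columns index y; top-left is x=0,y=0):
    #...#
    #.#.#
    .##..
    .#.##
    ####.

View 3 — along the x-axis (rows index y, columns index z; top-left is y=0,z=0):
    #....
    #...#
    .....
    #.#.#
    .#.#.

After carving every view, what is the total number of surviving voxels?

14 voxels

before carving: 125 voxels (5×5×5)
after view 1 [y-axis, 14 of 25 cells solid] → remaining = 70
after view 2 [z-axis, 14 of 25 cells solid] → remaining = 38
after view 3 [x-axis, 8 of 25 cells solid] → remaining = 14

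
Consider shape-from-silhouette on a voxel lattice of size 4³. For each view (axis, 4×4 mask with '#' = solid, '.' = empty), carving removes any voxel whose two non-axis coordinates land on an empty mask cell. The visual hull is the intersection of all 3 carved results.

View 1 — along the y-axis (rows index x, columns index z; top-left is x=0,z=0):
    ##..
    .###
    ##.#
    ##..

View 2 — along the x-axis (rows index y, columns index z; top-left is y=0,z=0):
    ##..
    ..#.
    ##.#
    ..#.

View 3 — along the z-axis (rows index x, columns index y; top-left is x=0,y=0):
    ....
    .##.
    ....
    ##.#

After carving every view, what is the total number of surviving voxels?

before carving: 64 voxels (4×4×4)
[1] y-view keeps 10 columns → grid now 40
[2] x-view keeps 7 columns → grid now 18
[3] z-view keeps 5 columns → grid now 5

remaining voxels: 5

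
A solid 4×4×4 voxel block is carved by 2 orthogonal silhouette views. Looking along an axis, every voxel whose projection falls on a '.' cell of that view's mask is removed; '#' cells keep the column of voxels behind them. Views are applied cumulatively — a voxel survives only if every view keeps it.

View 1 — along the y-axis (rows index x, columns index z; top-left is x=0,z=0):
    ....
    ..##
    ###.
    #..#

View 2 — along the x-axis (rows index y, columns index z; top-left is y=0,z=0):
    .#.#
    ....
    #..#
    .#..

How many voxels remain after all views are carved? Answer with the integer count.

initial block: 4^3 = 64
after view 1 [y-axis, 7 of 16 cells solid] → remaining = 28
after view 2 [x-axis, 5 of 16 cells solid] → remaining = 8

|visual hull| = 8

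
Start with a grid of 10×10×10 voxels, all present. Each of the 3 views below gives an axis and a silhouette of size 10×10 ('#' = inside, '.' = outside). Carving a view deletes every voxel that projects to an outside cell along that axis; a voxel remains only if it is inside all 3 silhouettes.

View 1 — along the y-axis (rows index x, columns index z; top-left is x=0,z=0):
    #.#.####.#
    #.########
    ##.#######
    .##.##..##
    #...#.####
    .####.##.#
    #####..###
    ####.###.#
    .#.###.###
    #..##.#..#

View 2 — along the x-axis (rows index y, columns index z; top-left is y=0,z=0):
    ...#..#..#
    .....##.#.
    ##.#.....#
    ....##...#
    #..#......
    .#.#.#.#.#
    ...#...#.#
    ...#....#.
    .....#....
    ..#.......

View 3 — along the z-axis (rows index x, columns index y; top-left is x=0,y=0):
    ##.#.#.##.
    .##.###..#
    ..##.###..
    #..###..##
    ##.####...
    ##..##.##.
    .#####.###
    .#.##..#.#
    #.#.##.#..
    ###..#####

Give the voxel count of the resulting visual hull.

voxel count = 123

before carving: 1000 voxels (10×10×10)
V1 y: intersect with XZ mask (72 set) -- 720 left
V2 x: intersect with YZ mask (27 set) -- 199 left
V3 z: intersect with XY mask (61 set) -- 123 left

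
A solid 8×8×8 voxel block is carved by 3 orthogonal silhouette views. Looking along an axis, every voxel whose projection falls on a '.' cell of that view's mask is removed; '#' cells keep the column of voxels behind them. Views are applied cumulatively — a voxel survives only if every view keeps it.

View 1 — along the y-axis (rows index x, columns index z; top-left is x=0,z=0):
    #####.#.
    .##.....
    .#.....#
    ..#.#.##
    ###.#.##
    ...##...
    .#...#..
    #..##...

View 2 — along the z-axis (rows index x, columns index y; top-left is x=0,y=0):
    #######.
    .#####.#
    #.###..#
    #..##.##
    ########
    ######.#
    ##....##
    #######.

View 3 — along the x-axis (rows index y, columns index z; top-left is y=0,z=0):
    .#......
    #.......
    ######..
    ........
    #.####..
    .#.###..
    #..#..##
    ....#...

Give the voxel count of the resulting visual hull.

voxel count = 62

full grid |V| = 512
after view 1 [y-axis, 27 of 64 cells solid] → remaining = 216
after view 2 [z-axis, 49 of 64 cells solid] → remaining = 175
after view 3 [x-axis, 22 of 64 cells solid] → remaining = 62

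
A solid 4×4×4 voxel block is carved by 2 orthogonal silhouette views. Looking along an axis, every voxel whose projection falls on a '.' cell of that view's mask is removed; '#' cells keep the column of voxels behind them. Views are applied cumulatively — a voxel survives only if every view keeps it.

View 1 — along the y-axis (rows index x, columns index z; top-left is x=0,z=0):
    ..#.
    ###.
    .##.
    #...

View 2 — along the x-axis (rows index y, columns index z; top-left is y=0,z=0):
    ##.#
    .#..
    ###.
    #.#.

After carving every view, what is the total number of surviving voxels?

remaining voxels: 18

start: 4×4×4 = 64 voxels
step 1: project along y, AND mask (7/16) → |grid| = 28
step 2: project along x, AND mask (9/16) → |grid| = 18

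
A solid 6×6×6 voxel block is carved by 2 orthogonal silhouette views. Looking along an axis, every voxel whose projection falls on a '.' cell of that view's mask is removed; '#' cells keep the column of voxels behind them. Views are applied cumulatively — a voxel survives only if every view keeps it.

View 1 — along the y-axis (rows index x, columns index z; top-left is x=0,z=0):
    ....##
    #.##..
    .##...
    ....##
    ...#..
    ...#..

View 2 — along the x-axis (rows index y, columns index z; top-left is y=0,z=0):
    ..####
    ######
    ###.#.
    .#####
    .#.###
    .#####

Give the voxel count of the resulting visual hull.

start: 6×6×6 = 216 voxels
  1. axis=1 (XZ plane), |mask|=11  ⇒  voxels=66
  2. axis=0 (YZ plane), |mask|=28  ⇒  voxels=54

54 voxels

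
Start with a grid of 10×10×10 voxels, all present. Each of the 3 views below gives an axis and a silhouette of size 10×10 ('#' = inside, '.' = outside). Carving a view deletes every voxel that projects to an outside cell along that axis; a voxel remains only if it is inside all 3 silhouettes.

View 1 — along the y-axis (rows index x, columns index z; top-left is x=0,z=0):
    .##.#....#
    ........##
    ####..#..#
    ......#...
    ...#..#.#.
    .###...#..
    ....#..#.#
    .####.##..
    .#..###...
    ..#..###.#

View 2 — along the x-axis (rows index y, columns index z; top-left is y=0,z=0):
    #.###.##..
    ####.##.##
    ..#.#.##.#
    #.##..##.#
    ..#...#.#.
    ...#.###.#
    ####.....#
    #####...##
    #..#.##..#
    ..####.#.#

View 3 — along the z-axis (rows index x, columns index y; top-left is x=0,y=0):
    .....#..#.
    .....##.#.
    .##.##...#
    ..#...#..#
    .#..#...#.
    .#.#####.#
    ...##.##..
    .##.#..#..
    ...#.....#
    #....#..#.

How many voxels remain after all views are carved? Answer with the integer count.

before carving: 1000 voxels (10×10×10)
  1. axis=1 (XZ plane), |mask|=38  ⇒  voxels=380
  2. axis=0 (YZ plane), |mask|=56  ⇒  voxels=225
  3. axis=2 (XY plane), |mask|=36  ⇒  voxels=80

80 voxels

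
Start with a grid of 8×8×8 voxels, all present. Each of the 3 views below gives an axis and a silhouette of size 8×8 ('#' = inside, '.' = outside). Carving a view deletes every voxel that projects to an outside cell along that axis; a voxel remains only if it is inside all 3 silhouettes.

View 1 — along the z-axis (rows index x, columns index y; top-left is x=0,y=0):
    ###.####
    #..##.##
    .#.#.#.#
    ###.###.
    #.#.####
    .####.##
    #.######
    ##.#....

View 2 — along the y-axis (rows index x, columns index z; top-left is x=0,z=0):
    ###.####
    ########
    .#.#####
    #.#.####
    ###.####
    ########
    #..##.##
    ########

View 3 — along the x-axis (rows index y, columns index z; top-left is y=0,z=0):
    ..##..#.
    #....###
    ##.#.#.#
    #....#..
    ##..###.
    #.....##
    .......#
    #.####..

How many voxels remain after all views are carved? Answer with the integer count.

start: 8×8×8 = 512 voxels
carve view 1 (along z, XY-mask fill 44/64): 352 voxels remain
carve view 2 (along y, XZ-mask fill 55/64): 298 voxels remain
carve view 3 (along x, YZ-mask fill 28/64): 131 voxels remain

voxel count = 131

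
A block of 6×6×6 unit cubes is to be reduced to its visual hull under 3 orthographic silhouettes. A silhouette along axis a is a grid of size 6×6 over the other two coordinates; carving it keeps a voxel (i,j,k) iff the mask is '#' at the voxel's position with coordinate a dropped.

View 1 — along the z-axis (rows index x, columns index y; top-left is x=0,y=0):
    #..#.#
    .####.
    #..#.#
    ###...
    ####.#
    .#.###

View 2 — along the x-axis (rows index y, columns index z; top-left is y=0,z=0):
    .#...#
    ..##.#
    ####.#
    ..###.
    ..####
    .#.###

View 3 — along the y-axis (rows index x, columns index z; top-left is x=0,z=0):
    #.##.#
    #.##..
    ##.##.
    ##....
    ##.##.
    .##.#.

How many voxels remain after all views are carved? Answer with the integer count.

initial block: 6^3 = 216
V1 z: intersect with XY mask (22 set) -- 132 left
V2 x: intersect with YZ mask (21 set) -- 74 left
V3 y: intersect with XZ mask (20 set) -- 40 left

|visual hull| = 40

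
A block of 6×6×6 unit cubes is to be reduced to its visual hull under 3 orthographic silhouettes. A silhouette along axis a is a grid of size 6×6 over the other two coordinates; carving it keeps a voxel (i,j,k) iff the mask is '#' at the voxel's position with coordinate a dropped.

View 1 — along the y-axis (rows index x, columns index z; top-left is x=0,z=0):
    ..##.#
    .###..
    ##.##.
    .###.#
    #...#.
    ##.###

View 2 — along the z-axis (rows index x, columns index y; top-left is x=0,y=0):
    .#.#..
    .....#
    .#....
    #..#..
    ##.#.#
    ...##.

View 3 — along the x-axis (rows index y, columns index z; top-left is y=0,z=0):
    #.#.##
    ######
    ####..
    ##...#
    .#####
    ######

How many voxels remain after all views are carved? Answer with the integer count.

29 voxels

before carving: 216 voxels (6×6×6)
after view 1 [y-axis, 21 of 36 cells solid] → remaining = 126
after view 2 [z-axis, 12 of 36 cells solid] → remaining = 39
after view 3 [x-axis, 28 of 36 cells solid] → remaining = 29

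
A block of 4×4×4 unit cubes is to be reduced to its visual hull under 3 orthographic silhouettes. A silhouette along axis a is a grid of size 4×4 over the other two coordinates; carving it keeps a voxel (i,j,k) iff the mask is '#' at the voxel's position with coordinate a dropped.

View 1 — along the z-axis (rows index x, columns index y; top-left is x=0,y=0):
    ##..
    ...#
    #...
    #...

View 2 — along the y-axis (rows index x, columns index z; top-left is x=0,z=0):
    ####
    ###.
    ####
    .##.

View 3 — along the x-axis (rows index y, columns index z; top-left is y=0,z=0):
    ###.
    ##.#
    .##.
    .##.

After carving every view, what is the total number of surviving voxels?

start: 4×4×4 = 64 voxels
V1 z: intersect with XY mask (5 set) -- 20 left
V2 y: intersect with XZ mask (13 set) -- 17 left
V3 x: intersect with YZ mask (10 set) -- 13 left

13 voxels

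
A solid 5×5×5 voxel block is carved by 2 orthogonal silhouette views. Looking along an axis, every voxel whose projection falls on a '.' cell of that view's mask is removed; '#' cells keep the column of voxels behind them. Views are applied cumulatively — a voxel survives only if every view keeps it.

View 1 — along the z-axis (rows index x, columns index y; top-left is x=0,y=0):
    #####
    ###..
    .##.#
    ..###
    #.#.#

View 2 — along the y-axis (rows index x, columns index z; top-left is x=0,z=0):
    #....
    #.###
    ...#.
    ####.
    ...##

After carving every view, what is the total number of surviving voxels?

full grid |V| = 125
carve view 1 (along z, XY-mask fill 17/25): 85 voxels remain
carve view 2 (along y, XZ-mask fill 12/25): 38 voxels remain

remaining voxels: 38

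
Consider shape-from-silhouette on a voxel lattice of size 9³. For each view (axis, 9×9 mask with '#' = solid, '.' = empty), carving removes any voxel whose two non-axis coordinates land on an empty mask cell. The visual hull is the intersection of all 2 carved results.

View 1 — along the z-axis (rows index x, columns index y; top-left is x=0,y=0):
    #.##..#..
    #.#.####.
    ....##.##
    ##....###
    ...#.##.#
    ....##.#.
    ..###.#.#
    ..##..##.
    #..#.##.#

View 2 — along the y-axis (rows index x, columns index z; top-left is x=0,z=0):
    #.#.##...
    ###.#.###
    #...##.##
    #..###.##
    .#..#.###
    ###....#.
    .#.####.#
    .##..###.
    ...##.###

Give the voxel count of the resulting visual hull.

|visual hull| = 215

start: 9×9×9 = 729 voxels
[1] z-view keeps 40 columns → grid now 360
[2] y-view keeps 47 columns → grid now 215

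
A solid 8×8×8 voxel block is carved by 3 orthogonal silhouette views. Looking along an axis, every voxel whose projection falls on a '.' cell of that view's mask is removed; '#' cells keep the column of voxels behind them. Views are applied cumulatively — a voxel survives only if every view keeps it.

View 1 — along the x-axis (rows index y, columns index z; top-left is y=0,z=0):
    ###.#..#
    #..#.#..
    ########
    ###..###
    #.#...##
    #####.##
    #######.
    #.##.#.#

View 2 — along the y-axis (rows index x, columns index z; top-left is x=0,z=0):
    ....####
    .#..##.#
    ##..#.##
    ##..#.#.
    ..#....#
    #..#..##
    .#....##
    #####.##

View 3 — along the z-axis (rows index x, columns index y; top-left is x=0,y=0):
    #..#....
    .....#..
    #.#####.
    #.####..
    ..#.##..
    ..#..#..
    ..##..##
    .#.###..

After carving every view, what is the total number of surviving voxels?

|visual hull| = 90

initial block: 8^3 = 512
after view 1 [x-axis, 45 of 64 cells solid] → remaining = 360
after view 2 [y-axis, 33 of 64 cells solid] → remaining = 183
after view 3 [z-axis, 27 of 64 cells solid] → remaining = 90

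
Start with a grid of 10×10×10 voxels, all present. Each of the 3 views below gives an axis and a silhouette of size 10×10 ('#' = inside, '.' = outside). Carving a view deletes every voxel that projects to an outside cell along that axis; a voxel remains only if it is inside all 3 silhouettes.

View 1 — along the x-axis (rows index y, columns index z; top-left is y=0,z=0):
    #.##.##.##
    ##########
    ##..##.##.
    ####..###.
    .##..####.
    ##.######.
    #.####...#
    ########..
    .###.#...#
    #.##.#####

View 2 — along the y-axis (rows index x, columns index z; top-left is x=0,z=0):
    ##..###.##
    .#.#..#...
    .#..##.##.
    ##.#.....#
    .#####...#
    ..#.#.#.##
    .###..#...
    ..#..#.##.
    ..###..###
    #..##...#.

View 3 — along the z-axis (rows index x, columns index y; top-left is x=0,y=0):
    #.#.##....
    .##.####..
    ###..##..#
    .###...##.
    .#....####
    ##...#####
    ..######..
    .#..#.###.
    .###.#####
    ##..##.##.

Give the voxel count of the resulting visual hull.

initial block: 10^3 = 1000
  1. axis=0 (YZ plane), |mask|=71  ⇒  voxels=710
  2. axis=1 (XZ plane), |mask|=48  ⇒  voxels=336
  3. axis=2 (XY plane), |mask|=58  ⇒  voxels=200

200 voxels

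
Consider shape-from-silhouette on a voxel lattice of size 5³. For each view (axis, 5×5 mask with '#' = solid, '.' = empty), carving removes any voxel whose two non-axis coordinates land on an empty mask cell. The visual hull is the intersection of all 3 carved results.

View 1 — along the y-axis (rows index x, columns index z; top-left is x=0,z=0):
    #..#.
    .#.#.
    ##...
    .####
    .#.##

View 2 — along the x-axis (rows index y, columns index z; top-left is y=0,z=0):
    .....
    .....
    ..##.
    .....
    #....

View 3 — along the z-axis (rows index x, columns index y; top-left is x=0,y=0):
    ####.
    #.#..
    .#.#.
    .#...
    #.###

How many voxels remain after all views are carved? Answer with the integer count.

3 voxels

before carving: 125 voxels (5×5×5)
after view 1 [y-axis, 13 of 25 cells solid] → remaining = 65
after view 2 [x-axis, 3 of 25 cells solid] → remaining = 7
after view 3 [z-axis, 13 of 25 cells solid] → remaining = 3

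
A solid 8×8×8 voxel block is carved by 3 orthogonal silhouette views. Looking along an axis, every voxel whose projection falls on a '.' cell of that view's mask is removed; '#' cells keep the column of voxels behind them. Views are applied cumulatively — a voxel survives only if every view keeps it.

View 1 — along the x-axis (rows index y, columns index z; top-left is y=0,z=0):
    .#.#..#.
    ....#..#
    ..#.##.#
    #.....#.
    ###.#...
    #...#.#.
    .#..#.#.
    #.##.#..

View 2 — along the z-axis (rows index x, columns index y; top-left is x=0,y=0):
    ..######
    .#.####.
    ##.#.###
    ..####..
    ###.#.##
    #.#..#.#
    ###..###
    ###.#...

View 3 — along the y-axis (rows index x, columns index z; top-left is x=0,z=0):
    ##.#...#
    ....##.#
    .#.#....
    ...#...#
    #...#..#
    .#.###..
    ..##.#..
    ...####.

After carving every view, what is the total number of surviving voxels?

45 voxels

full grid |V| = 512
[1] x-view keeps 25 columns → grid now 200
[2] z-view keeps 41 columns → grid now 130
[3] y-view keeps 25 columns → grid now 45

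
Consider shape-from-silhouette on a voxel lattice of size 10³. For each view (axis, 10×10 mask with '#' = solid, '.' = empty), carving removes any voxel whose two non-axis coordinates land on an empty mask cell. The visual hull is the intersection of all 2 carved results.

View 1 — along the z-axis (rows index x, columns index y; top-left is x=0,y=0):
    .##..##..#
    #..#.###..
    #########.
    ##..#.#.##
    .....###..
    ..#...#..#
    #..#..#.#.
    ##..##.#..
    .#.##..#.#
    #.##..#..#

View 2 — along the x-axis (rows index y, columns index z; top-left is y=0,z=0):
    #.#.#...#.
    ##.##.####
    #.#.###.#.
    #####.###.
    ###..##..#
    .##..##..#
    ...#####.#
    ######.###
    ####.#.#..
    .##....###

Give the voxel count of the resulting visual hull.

|visual hull| = 313

start: 10×10×10 = 1000 voxels
  1. axis=2 (XY plane), |mask|=50  ⇒  voxels=500
  2. axis=0 (YZ plane), |mask|=63  ⇒  voxels=313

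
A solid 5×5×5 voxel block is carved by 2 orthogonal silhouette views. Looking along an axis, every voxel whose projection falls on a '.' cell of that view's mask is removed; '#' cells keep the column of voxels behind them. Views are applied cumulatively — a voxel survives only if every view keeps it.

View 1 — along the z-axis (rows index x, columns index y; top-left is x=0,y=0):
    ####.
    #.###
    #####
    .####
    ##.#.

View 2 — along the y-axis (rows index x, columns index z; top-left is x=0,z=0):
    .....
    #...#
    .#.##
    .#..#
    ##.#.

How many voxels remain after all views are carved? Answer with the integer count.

start: 5×5×5 = 125 voxels
[1] z-view keeps 20 columns → grid now 100
[2] y-view keeps 10 columns → grid now 40

remaining voxels: 40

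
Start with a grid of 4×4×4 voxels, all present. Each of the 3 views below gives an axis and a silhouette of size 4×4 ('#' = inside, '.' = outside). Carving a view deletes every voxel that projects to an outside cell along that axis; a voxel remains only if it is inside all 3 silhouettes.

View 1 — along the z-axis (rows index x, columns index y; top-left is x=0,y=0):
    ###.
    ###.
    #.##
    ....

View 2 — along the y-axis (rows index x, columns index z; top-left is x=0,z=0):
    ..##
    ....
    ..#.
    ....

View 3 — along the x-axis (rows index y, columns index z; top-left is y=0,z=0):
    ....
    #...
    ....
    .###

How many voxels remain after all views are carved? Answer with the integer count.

initial block: 4^3 = 64
[1] z-view keeps 9 columns → grid now 36
[2] y-view keeps 3 columns → grid now 9
[3] x-view keeps 4 columns → grid now 1

|visual hull| = 1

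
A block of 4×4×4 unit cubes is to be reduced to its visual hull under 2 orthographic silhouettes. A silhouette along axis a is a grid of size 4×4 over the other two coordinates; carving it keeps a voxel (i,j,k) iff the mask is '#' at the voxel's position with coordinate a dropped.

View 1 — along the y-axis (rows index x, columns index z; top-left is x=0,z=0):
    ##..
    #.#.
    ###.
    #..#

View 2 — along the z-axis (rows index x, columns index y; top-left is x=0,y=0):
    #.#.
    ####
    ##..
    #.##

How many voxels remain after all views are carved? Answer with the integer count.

24 voxels

full grid |V| = 64
after view 1 [y-axis, 9 of 16 cells solid] → remaining = 36
after view 2 [z-axis, 11 of 16 cells solid] → remaining = 24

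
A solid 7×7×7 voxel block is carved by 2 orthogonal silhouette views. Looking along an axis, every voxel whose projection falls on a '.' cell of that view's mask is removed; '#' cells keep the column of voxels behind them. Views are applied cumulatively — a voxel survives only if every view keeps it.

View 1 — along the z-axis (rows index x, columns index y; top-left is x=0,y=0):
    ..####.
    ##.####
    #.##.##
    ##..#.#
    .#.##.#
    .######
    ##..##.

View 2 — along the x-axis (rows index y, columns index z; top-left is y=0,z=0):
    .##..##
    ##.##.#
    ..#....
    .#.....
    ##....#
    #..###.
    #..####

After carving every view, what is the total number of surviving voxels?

|visual hull| = 112

initial block: 7^3 = 343
carve view 1 (along z, XY-mask fill 33/49): 231 voxels remain
carve view 2 (along x, YZ-mask fill 23/49): 112 voxels remain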